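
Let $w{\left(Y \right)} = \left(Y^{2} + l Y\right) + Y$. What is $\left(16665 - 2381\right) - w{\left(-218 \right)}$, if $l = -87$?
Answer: $-51988$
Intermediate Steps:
$w{\left(Y \right)} = Y^{2} - 86 Y$ ($w{\left(Y \right)} = \left(Y^{2} - 87 Y\right) + Y = Y^{2} - 86 Y$)
$\left(16665 - 2381\right) - w{\left(-218 \right)} = \left(16665 - 2381\right) - - 218 \left(-86 - 218\right) = \left(16665 - 2381\right) - \left(-218\right) \left(-304\right) = 14284 - 66272 = -51988$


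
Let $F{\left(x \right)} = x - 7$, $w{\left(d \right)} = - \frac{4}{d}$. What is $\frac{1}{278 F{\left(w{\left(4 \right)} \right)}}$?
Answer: $- \frac{1}{2224} \approx -0.00044964$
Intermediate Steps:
$F{\left(x \right)} = -7 + x$ ($F{\left(x \right)} = x - 7 = -7 + x$)
$\frac{1}{278 F{\left(w{\left(4 \right)} \right)}} = \frac{1}{278 \left(-7 - \frac{4}{4}\right)} = \frac{1}{278 \left(-7 - 1\right)} = \frac{1}{278 \left(-8\right)} = \frac{1}{-2224} = - \frac{1}{2224}$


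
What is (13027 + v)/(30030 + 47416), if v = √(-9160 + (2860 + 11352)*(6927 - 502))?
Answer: 13027/77446 + √22825735/38723 ≈ 0.29159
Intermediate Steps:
v = 2*√22825735 (v = √(-9160 + 14212*6425) = √(-9160 + 91312100) = √91302940 = 2*√22825735 ≈ 9555.3)
(13027 + v)/(30030 + 47416) = (13027 + 2*√22825735)/(30030 + 47416) = (13027 + 2*√22825735)/77446 = (13027 + 2*√22825735)*(1/77446) = 13027/77446 + √22825735/38723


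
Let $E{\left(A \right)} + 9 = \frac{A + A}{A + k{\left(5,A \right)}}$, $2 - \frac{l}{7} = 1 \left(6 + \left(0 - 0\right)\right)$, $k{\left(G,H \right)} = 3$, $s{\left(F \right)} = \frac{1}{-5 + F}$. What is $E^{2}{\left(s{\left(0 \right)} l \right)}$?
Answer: $\frac{109561}{1849} \approx 59.254$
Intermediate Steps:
$l = -28$ ($l = 14 - 7 \cdot 1 \left(6 + \left(0 - 0\right)\right) = 14 - 7 \cdot 1 \left(6 + \left(0 + 0\right)\right) = 14 - 7 \cdot 1 \left(6 + 0\right) = 14 - 7 \cdot 1 \cdot 6 = 14 - 42 = -28$)
$E{\left(A \right)} = -9 + \frac{2 A}{3 + A}$ ($E{\left(A \right)} = -9 + \frac{A + A}{A + 3} = -9 + \frac{2 A}{3 + A}$)
$E^{2}{\left(s{\left(0 \right)} l \right)} = \left(\frac{-27 - 7 \frac{1}{-5 + 0} \left(-28\right)}{3 + \frac{1}{-5 + 0} \left(-28\right)}\right)^{2} = \left(\frac{-27 - 7 \frac{1}{-5} \left(-28\right)}{3 + \frac{1}{-5} \left(-28\right)}\right)^{2} = \left(\frac{-27 - 7 \left(\left(- \frac{1}{5}\right) \left(-28\right)\right)}{3 - - \frac{28}{5}}\right)^{2} = \left(\frac{-27 - \frac{196}{5}}{3 + \frac{28}{5}}\right)^{2} = \left(\frac{-27 - \frac{196}{5}}{\frac{43}{5}}\right)^{2} = \left(\frac{5}{43} \left(- \frac{331}{5}\right)\right)^{2} = \left(- \frac{331}{43}\right)^{2} = \frac{109561}{1849}$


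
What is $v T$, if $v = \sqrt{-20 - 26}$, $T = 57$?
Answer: $57 i \sqrt{46} \approx 386.59 i$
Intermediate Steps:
$v = i \sqrt{46}$ ($v = \sqrt{-46} = i \sqrt{46} \approx 6.7823 i$)
$v T = i \sqrt{46} \cdot 57 = 57 i \sqrt{46}$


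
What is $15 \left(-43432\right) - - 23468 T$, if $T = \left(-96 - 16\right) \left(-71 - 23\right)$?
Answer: $246419624$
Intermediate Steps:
$T = 10528$ ($T = \left(-112\right) \left(-94\right) = 10528$)
$15 \left(-43432\right) - - 23468 T = 15 \left(-43432\right) - \left(-23468\right) 10528 = -651480 - -247071104 = -651480 + 247071104 = 246419624$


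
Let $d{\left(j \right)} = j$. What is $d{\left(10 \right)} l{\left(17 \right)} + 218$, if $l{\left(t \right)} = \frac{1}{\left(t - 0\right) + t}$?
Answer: $\frac{3711}{17} \approx 218.29$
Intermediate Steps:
$l{\left(t \right)} = \frac{1}{2 t}$ ($l{\left(t \right)} = \frac{1}{\left(t + 0\right) + t} = \frac{1}{t + t} = \frac{1}{2 t}$)
$d{\left(10 \right)} l{\left(17 \right)} + 218 = 10 \frac{1}{2 \cdot 17} + 218 = 10 \cdot \frac{1}{2} \cdot \frac{1}{17} + 218 = 10 \cdot \frac{1}{34} + 218 = \frac{5}{17} + 218 = \frac{3711}{17}$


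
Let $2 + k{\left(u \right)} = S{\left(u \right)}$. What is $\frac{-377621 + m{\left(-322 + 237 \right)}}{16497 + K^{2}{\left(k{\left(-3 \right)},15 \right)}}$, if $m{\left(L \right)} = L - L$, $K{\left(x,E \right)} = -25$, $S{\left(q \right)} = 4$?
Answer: $- \frac{377621}{17122} \approx -22.055$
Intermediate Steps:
$k{\left(u \right)} = 2$ ($k{\left(u \right)} = -2 + 4 = 2$)
$m{\left(L \right)} = 0$
$\frac{-377621 + m{\left(-322 + 237 \right)}}{16497 + K^{2}{\left(k{\left(-3 \right)},15 \right)}} = \frac{-377621 + 0}{16497 + \left(-25\right)^{2}} = - \frac{377621}{16497 + 625} = - \frac{377621}{17122}$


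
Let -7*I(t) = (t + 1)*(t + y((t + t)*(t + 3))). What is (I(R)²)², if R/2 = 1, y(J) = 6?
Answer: 331776/2401 ≈ 138.18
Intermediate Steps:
R = 2 (R = 2*1 = 2)
I(t) = -(1 + t)*(6 + t)/7 (I(t) = -(t + 1)*(t + 6)/7 = -(1 + t)*(6 + t)/7)
(I(R)²)² = ((-6/7 - 1*2 - ⅐*2²)²)² = ((-6/7 - 2 - ⅐*4)²)² = ((-6/7 - 2 - 4/7)²)² = ((-24/7)²)² = (576/49)² = 331776/2401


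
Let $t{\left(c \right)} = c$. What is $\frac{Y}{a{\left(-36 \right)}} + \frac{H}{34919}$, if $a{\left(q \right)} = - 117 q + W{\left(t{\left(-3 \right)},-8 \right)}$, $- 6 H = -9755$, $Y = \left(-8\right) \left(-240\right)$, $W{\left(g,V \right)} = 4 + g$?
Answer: $\frac{443364695}{882682482} \approx 0.50229$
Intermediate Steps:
$Y = 1920$
$H = \frac{9755}{6}$ ($H = \left(- \frac{1}{6}\right) \left(-9755\right) = \frac{9755}{6} \approx 1625.8$)
$a{\left(q \right)} = 1 - 117 q$ ($a{\left(q \right)} = - 117 q + \left(4 - 3\right) = - 117 q + 1 = 1 - 117 q$)
$\frac{Y}{a{\left(-36 \right)}} + \frac{H}{34919} = \frac{1920}{1 - -4212} + \frac{9755}{6 \cdot 34919} = \frac{1920}{1 + 4212} + \frac{9755}{6} \cdot \frac{1}{34919} = \frac{1920}{4213} + \frac{9755}{209514} = \frac{443364695}{882682482}$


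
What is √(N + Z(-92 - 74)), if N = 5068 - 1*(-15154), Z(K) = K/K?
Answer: 3*√2247 ≈ 142.21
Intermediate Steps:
Z(K) = 1
N = 20222 (N = 5068 + 15154 = 20222)
√(N + Z(-92 - 74)) = √(20222 + 1) = √20223 = 3*√2247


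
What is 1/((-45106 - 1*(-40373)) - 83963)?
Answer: -1/88696 ≈ -1.1274e-5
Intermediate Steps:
1/((-45106 - 1*(-40373)) - 83963) = 1/((-45106 + 40373) - 83963) = 1/(-4733 - 83963) = 1/(-88696) = -1/88696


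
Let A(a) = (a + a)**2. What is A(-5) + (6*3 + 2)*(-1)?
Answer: 80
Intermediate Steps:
A(a) = 4*a**2 (A(a) = (2*a)**2 = 4*a**2)
A(-5) + (6*3 + 2)*(-1) = 4*(-5)**2 + (6*3 + 2)*(-1) = 4*25 + (18 + 2)*(-1) = 100 + 20*(-1) = 100 - 20 = 80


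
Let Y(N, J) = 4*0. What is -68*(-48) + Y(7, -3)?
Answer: 3264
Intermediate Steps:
Y(N, J) = 0
-68*(-48) + Y(7, -3) = -68*(-48) + 0 = 3264 + 0 = 3264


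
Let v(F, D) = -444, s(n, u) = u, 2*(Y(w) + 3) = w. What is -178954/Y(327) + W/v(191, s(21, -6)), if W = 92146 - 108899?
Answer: -17059271/15836 ≈ -1077.2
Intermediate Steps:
Y(w) = -3 + w/2
W = -16753
-178954/Y(327) + W/v(191, s(21, -6)) = -178954/(-3 + (½)*327) - 16753/(-444) = -178954/(-3 + 327/2) - 16753*(-1/444) = -178954/321/2 + 16753/444 = -178954*2/321 + 16753/444 = -357908/321 + 16753/444 = -17059271/15836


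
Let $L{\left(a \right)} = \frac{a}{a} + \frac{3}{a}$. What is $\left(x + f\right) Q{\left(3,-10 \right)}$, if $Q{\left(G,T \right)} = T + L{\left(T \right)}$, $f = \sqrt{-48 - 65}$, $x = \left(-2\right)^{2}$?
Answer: $- \frac{186}{5} - \frac{93 i \sqrt{113}}{10} \approx -37.2 - 98.86 i$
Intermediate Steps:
$x = 4$
$L{\left(a \right)} = 1 + \frac{3}{a}$
$f = i \sqrt{113}$ ($f = \sqrt{-113} = i \sqrt{113} \approx 10.63 i$)
$Q{\left(G,T \right)} = T + \frac{3 + T}{T}$
$\left(x + f\right) Q{\left(3,-10 \right)} = \left(4 + i \sqrt{113}\right) \left(1 - 10 + \frac{3}{-10}\right) = \left(4 + i \sqrt{113}\right) \left(1 - 10 + 3 \left(- \frac{1}{10}\right)\right) = \left(4 + i \sqrt{113}\right) \left(1 - 10 - \frac{3}{10}\right) = \left(4 + i \sqrt{113}\right) \left(- \frac{93}{10}\right) = - \frac{186}{5} - \frac{93 i \sqrt{113}}{10}$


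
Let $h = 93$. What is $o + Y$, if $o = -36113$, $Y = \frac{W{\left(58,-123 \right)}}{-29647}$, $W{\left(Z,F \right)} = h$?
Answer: $- \frac{1070642204}{29647} \approx -36113.0$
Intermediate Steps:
$W{\left(Z,F \right)} = 93$
$Y = - \frac{93}{29647}$ ($Y = \frac{93}{-29647} = 93 \left(- \frac{1}{29647}\right) = - \frac{93}{29647} \approx -0.0031369$)
$o + Y = -36113 - \frac{93}{29647} = - \frac{1070642204}{29647}$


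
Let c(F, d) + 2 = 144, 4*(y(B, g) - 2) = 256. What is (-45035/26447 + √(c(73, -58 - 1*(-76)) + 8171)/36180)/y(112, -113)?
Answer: -45035/1745502 + √8313/2387880 ≈ -0.025762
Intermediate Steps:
y(B, g) = 66 (y(B, g) = 2 + (¼)*256 = 2 + 64 = 66)
c(F, d) = 142 (c(F, d) = -2 + 144 = 142)
(-45035/26447 + √(c(73, -58 - 1*(-76)) + 8171)/36180)/y(112, -113) = (-45035/26447 + √(142 + 8171)/36180)/66 = (-45035*1/26447 + √8313*(1/36180))*(1/66) = (-45035/26447 + √8313/36180)*(1/66) = -45035/1745502 + √8313/2387880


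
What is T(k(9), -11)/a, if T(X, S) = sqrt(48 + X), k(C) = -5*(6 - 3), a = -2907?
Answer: -sqrt(33)/2907 ≈ -0.0019761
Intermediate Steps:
k(C) = -15 (k(C) = -5*3 = -15)
T(k(9), -11)/a = sqrt(48 - 15)/(-2907) = sqrt(33)*(-1/2907) = -sqrt(33)/2907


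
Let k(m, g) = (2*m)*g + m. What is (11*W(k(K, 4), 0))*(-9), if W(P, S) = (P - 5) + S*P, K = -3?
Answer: 3168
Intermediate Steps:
k(m, g) = m + 2*g*m (k(m, g) = 2*g*m + m = m + 2*g*m)
W(P, S) = -5 + P + P*S (W(P, S) = (-5 + P) + P*S = -5 + P + P*S)
(11*W(k(K, 4), 0))*(-9) = (11*(-5 - 3*(1 + 2*4) - 3*(1 + 2*4)*0))*(-9) = (11*(-5 - 3*(1 + 8) - 3*(1 + 8)*0))*(-9) = (11*(-5 - 3*9 - 3*9*0))*(-9) = (11*(-5 - 27 - 27*0))*(-9) = (11*(-5 - 27 + 0))*(-9) = (11*(-32))*(-9) = -352*(-9) = 3168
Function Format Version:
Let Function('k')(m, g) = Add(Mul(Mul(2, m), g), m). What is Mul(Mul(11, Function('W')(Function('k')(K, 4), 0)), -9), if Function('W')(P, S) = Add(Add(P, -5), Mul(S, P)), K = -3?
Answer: 3168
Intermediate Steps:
Function('k')(m, g) = Add(m, Mul(2, g, m)) (Function('k')(m, g) = Add(Mul(2, g, m), m) = Add(m, Mul(2, g, m)))
Function('W')(P, S) = Add(-5, P, Mul(P, S)) (Function('W')(P, S) = Add(Add(-5, P), Mul(P, S)) = Add(-5, P, Mul(P, S)))
Mul(Mul(11, Function('W')(Function('k')(K, 4), 0)), -9) = Mul(Mul(11, Add(-5, Mul(-3, Add(1, Mul(2, 4))), Mul(Mul(-3, Add(1, Mul(2, 4))), 0))), -9) = Mul(Mul(11, Add(-5, Mul(-3, Add(1, 8)), Mul(Mul(-3, Add(1, 8)), 0))), -9) = Mul(Mul(11, Add(-5, Mul(-3, 9), Mul(Mul(-3, 9), 0))), -9) = Mul(Mul(11, Add(-5, -27, Mul(-27, 0))), -9) = Mul(Mul(11, Add(-5, -27, 0)), -9) = Mul(Mul(11, -32), -9) = Mul(-352, -9) = 3168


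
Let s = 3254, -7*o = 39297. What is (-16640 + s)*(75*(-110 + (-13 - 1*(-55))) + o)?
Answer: 1003909842/7 ≈ 1.4342e+8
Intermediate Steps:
o = -39297/7 (o = -1/7*39297 = -39297/7 ≈ -5613.9)
(-16640 + s)*(75*(-110 + (-13 - 1*(-55))) + o) = (-16640 + 3254)*(75*(-110 + (-13 - 1*(-55))) - 39297/7) = -13386*(75*(-110 + (-13 + 55)) - 39297/7) = -13386*(75*(-110 + 42) - 39297/7) = -13386*(75*(-68) - 39297/7) = -13386*(-5100 - 39297/7) = -13386*(-74997/7) = 1003909842/7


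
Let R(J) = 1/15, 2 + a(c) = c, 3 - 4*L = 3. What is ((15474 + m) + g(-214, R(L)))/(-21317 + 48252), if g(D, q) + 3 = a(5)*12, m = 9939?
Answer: 25446/26935 ≈ 0.94472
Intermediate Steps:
L = 0 (L = 3/4 - 1/4*3 = 3/4 - 3/4 = 0)
a(c) = -2 + c
R(J) = 1/15 (R(J) = 1*(1/15) = 1/15)
g(D, q) = 33 (g(D, q) = -3 + (-2 + 5)*12 = -3 + 3*12 = -3 + 36 = 33)
((15474 + m) + g(-214, R(L)))/(-21317 + 48252) = ((15474 + 9939) + 33)/(-21317 + 48252) = (25413 + 33)/26935 = 25446*(1/26935) = 25446/26935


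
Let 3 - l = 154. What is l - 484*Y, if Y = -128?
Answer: 61801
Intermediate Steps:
l = -151 (l = 3 - 1*154 = 3 - 154 = -151)
l - 484*Y = -151 - 484*(-128) = -151 + 61952 = 61801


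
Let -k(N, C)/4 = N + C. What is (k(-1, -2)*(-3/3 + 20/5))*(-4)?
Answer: -144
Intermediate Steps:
k(N, C) = -4*C - 4*N (k(N, C) = -4*(N + C) = -4*(C + N) = -4*C - 4*N)
(k(-1, -2)*(-3/3 + 20/5))*(-4) = ((-4*(-2) - 4*(-1))*(-3/3 + 20/5))*(-4) = ((8 + 4)*(-3*⅓ + 20*(⅕)))*(-4) = (12*(-1 + 4))*(-4) = (12*3)*(-4) = 36*(-4) = -144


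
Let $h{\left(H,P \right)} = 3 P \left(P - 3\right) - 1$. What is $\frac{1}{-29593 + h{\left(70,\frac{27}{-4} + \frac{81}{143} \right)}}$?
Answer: $- \frac{327184}{9626943713} \approx -3.3986 \cdot 10^{-5}$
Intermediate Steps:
$h{\left(H,P \right)} = -1 + 3 P \left(-3 + P\right)$ ($h{\left(H,P \right)} = 3 P \left(-3 + P\right) - 1 = -1 + 3 P \left(-3 + P\right)$)
$\frac{1}{-29593 + h{\left(70,\frac{27}{-4} + \frac{81}{143} \right)}} = \frac{1}{-29593 - \left(1 - 3 \left(\frac{27}{-4} + \frac{81}{143}\right)^{2} + 9 \left(\frac{27}{-4} + \frac{81}{143}\right)\right)} = \frac{1}{-29593 - \left(1 - 3 \left(27 \left(- \frac{1}{4}\right) + 81 \cdot \frac{1}{143}\right)^{2} + 9 \left(27 \left(- \frac{1}{4}\right) + 81 \cdot \frac{1}{143}\right)\right)} = \frac{1}{-29593 - \left(1 - 3 \left(- \frac{27}{4} + \frac{81}{143}\right)^{2} + 9 \left(- \frac{27}{4} + \frac{81}{143}\right)\right)} = \frac{1}{-29593 - \left(- \frac{31261}{572} - \frac{37531107}{327184}\right)} = \frac{1}{-29593 + \left(-1 + \frac{31833}{572} + 3 \cdot \frac{12510369}{327184}\right)} = \frac{1}{-29593 + \left(-1 + \frac{31833}{572} + \frac{37531107}{327184}\right)} = \frac{1}{-29593 + \frac{55412399}{327184}} = \frac{1}{- \frac{9626943713}{327184}} = - \frac{327184}{9626943713}$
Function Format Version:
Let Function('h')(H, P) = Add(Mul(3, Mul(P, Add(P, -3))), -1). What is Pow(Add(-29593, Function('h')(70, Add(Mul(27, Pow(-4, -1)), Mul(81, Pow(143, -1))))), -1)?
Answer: Rational(-327184, 9626943713) ≈ -3.3986e-5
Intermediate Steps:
Function('h')(H, P) = Add(-1, Mul(3, P, Add(-3, P))) (Function('h')(H, P) = Add(Mul(3, Mul(P, Add(-3, P))), -1) = Add(Mul(3, P, Add(-3, P)), -1) = Add(-1, Mul(3, P, Add(-3, P))))
Pow(Add(-29593, Function('h')(70, Add(Mul(27, Pow(-4, -1)), Mul(81, Pow(143, -1))))), -1) = Pow(Add(-29593, Add(-1, Mul(-9, Add(Mul(27, Pow(-4, -1)), Mul(81, Pow(143, -1)))), Mul(3, Pow(Add(Mul(27, Pow(-4, -1)), Mul(81, Pow(143, -1))), 2)))), -1) = Pow(Add(-29593, Add(-1, Mul(-9, Add(Mul(27, Rational(-1, 4)), Mul(81, Rational(1, 143)))), Mul(3, Pow(Add(Mul(27, Rational(-1, 4)), Mul(81, Rational(1, 143))), 2)))), -1) = Pow(Add(-29593, Add(-1, Mul(-9, Add(Rational(-27, 4), Rational(81, 143))), Mul(3, Pow(Add(Rational(-27, 4), Rational(81, 143)), 2)))), -1) = Pow(Add(-29593, Add(-1, Mul(-9, Rational(-3537, 572)), Mul(3, Pow(Rational(-3537, 572), 2)))), -1) = Pow(Add(-29593, Add(-1, Rational(31833, 572), Mul(3, Rational(12510369, 327184)))), -1) = Pow(Add(-29593, Add(-1, Rational(31833, 572), Rational(37531107, 327184))), -1) = Pow(Add(-29593, Rational(55412399, 327184)), -1) = Pow(Rational(-9626943713, 327184), -1) = Rational(-327184, 9626943713)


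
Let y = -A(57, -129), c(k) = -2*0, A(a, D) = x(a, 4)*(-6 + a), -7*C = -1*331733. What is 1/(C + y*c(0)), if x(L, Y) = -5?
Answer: 7/331733 ≈ 2.1101e-5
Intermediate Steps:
C = 331733/7 (C = -(-1)*331733/7 = -⅐*(-331733) = 331733/7 ≈ 47390.)
A(a, D) = 30 - 5*a (A(a, D) = -5*(-6 + a) = 30 - 5*a)
c(k) = 0
y = 255 (y = -(30 - 5*57) = -(30 - 285) = -1*(-255) = 255)
1/(C + y*c(0)) = 1/(331733/7 + 255*0) = 1/(331733/7 + 0) = 1/(331733/7) = 7/331733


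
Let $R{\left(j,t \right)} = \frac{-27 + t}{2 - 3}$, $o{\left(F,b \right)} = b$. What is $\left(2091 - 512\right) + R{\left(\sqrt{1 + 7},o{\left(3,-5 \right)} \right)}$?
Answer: $1611$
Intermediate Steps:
$R{\left(j,t \right)} = 27 - t$ ($R{\left(j,t \right)} = \frac{-27 + t}{-1} = \left(-27 + t\right) \left(-1\right) = 27 - t$)
$\left(2091 - 512\right) + R{\left(\sqrt{1 + 7},o{\left(3,-5 \right)} \right)} = \left(2091 - 512\right) + \left(27 - -5\right) = \left(2091 - 512\right) + \left(27 + 5\right) = 1579 + 32 = 1611$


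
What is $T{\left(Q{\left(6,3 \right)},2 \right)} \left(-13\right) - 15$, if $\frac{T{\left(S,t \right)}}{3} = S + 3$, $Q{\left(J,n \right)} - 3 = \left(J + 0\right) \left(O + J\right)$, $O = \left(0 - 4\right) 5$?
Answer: $3027$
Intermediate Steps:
$O = -20$ ($O = \left(-4\right) 5 = -20$)
$Q{\left(J,n \right)} = 3 + J \left(-20 + J\right)$ ($Q{\left(J,n \right)} = 3 + \left(J + 0\right) \left(-20 + J\right) = 3 + J \left(-20 + J\right)$)
$T{\left(S,t \right)} = 9 + 3 S$ ($T{\left(S,t \right)} = 3 \left(S + 3\right) = 3 \left(3 + S\right) = 9 + 3 S$)
$T{\left(Q{\left(6,3 \right)},2 \right)} \left(-13\right) - 15 = \left(9 + 3 \left(3 + 6^{2} - 120\right)\right) \left(-13\right) - 15 = \left(9 + 3 \left(3 + 36 - 120\right)\right) \left(-13\right) - 15 = \left(9 + 3 \left(-81\right)\right) \left(-13\right) - 15 = \left(9 - 243\right) \left(-13\right) - 15 = \left(-234\right) \left(-13\right) - 15 = 3042 - 15 = 3027$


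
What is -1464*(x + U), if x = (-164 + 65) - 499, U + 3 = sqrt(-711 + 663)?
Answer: 879864 - 5856*I*sqrt(3) ≈ 8.7986e+5 - 10143.0*I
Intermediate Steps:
U = -3 + 4*I*sqrt(3) (U = -3 + sqrt(-711 + 663) = -3 + sqrt(-48) = -3 + 4*I*sqrt(3) ≈ -3.0 + 6.9282*I)
x = -598 (x = -99 - 499 = -598)
-1464*(x + U) = -1464*(-598 + (-3 + 4*I*sqrt(3))) = -1464*(-601 + 4*I*sqrt(3)) = 879864 - 5856*I*sqrt(3)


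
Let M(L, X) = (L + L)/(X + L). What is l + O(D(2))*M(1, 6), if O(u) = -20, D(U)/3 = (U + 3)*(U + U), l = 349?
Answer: 2403/7 ≈ 343.29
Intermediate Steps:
M(L, X) = 2*L/(L + X) (M(L, X) = (2*L)/(L + X) = 2*L/(L + X))
D(U) = 6*U*(3 + U) (D(U) = 3*((U + 3)*(U + U)) = 3*((3 + U)*(2*U)) = 3*(2*U*(3 + U)) = 6*U*(3 + U))
l + O(D(2))*M(1, 6) = 349 - 40/(1 + 6) = 349 - 40/7 = 2403/7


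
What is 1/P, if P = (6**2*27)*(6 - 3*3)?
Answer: -1/2916 ≈ -0.00034294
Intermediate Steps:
P = -2916 (P = (36*27)*(6 - 9) = 972*(-3) = -2916)
1/P = 1/(-2916) = -1/2916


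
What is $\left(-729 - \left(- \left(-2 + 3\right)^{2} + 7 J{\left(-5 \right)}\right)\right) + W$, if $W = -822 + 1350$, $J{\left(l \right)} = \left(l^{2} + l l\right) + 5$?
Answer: $-585$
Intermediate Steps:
$J{\left(l \right)} = 5 + 2 l^{2}$ ($J{\left(l \right)} = \left(l^{2} + l^{2}\right) + 5 = 2 l^{2} + 5 = 5 + 2 l^{2}$)
$W = 528$
$\left(-729 - \left(- \left(-2 + 3\right)^{2} + 7 J{\left(-5 \right)}\right)\right) + W = \left(-729 + \left(- 7 \left(5 + 2 \left(-5\right)^{2}\right) + \left(-2 + 3\right)^{2}\right)\right) + 528 = \left(-729 + \left(- 7 \left(5 + 2 \cdot 25\right) + 1^{2}\right)\right) + 528 = \left(-729 + \left(- 7 \left(5 + 50\right) + 1\right)\right) + 528 = \left(-729 + \left(\left(-7\right) 55 + 1\right)\right) + 528 = \left(-729 + \left(-385 + 1\right)\right) + 528 = \left(-729 - 384\right) + 528 = -1113 + 528 = -585$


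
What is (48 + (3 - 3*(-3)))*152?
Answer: 9120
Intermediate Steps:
(48 + (3 - 3*(-3)))*152 = (48 + (3 + 9))*152 = (48 + 12)*152 = 60*152 = 9120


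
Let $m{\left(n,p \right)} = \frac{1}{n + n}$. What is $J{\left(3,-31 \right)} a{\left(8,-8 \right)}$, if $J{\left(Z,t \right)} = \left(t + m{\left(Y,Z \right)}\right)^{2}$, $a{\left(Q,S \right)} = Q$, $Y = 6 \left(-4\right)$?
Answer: $\frac{2217121}{288} \approx 7698.3$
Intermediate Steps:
$Y = -24$
$m{\left(n,p \right)} = \frac{1}{2 n}$
$J{\left(Z,t \right)} = \left(- \frac{1}{48} + t\right)^{2}$ ($J{\left(Z,t \right)} = \left(t + \frac{1}{2 \left(-24\right)}\right)^{2} = \left(t + \frac{1}{2} \left(- \frac{1}{24}\right)\right)^{2} = \left(t - \frac{1}{48}\right)^{2} = \left(- \frac{1}{48} + t\right)^{2}$)
$J{\left(3,-31 \right)} a{\left(8,-8 \right)} = \frac{\left(-1 + 48 \left(-31\right)\right)^{2}}{2304} \cdot 8 = \frac{\left(-1 - 1488\right)^{2}}{2304} \cdot 8 = \frac{\left(-1489\right)^{2}}{2304} \cdot 8 = \frac{1}{2304} \cdot 2217121 \cdot 8 = \frac{2217121}{2304} \cdot 8 = \frac{2217121}{288}$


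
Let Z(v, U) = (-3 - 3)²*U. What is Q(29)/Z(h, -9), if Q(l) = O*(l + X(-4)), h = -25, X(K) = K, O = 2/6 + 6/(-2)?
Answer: 50/243 ≈ 0.20576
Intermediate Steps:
O = -8/3 (O = 2*(⅙) + 6*(-½) = ⅓ - 3 = -8/3 ≈ -2.6667)
Q(l) = 32/3 - 8*l/3 (Q(l) = -8*(l - 4)/3 = -8*(-4 + l)/3 = 32/3 - 8*l/3)
Z(v, U) = 36*U (Z(v, U) = (-6)²*U = 36*U)
Q(29)/Z(h, -9) = (32/3 - 8/3*29)/((36*(-9))) = (32/3 - 232/3)/(-324) = -200/3*(-1/324) = 50/243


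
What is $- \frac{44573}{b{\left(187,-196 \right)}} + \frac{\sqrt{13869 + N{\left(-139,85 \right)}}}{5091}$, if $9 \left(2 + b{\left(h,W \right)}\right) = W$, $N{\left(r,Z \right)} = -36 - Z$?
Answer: $\frac{401157}{214} + \frac{2 \sqrt{3437}}{5091} \approx 1874.6$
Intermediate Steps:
$b{\left(h,W \right)} = -2 + \frac{W}{9}$
$- \frac{44573}{b{\left(187,-196 \right)}} + \frac{\sqrt{13869 + N{\left(-139,85 \right)}}}{5091} = - \frac{44573}{-2 + \frac{1}{9} \left(-196\right)} + \frac{\sqrt{13869 - 121}}{5091} = - \frac{44573}{-2 - \frac{196}{9}} + \sqrt{13869 - 121} \cdot \frac{1}{5091} = - \frac{44573}{- \frac{214}{9}} + \sqrt{13869 - 121} \cdot \frac{1}{5091} = \left(-44573\right) \left(- \frac{9}{214}\right) + \sqrt{13748} \cdot \frac{1}{5091} = \frac{401157}{214} + 2 \sqrt{3437} \cdot \frac{1}{5091} = \frac{401157}{214} + \frac{2 \sqrt{3437}}{5091}$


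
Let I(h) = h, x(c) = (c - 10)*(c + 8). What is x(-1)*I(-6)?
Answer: 462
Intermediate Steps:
x(c) = (-10 + c)*(8 + c)
x(-1)*I(-6) = (-80 + (-1)² - 2*(-1))*(-6) = (-80 + 1 + 2)*(-6) = -77*(-6) = 462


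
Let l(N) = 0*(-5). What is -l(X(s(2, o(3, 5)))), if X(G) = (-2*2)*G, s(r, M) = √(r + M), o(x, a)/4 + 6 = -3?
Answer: 0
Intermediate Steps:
o(x, a) = -36 (o(x, a) = -24 + 4*(-3) = -24 - 12 = -36)
s(r, M) = √(M + r)
X(G) = -4*G
l(N) = 0
-l(X(s(2, o(3, 5)))) = -1*0 = 0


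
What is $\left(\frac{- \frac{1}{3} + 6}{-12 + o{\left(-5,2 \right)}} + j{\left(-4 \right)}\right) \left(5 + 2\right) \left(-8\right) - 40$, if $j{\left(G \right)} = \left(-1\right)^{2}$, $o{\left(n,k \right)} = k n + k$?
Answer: $- \frac{1202}{15} \approx -80.133$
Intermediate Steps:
$o{\left(n,k \right)} = k + k n$
$j{\left(G \right)} = 1$
$\left(\frac{- \frac{1}{3} + 6}{-12 + o{\left(-5,2 \right)}} + j{\left(-4 \right)}\right) \left(5 + 2\right) \left(-8\right) - 40 = \left(\frac{- \frac{1}{3} + 6}{-12 + 2 \left(1 - 5\right)} + 1\right) \left(5 + 2\right) \left(-8\right) - 40 = \left(\frac{\left(-1\right) \frac{1}{3} + 6}{-12 + 2 \left(-4\right)} + 1\right) 7 \left(-8\right) - 40 = \left(\frac{- \frac{1}{3} + 6}{-12 - 8} + 1\right) 7 \left(-8\right) - 40 = \left(\frac{17}{3 \left(-20\right)} + 1\right) 7 \left(-8\right) - 40 = \left(\frac{17}{3} \left(- \frac{1}{20}\right) + 1\right) 7 \left(-8\right) - 40 = \left(- \frac{17}{60} + 1\right) 7 \left(-8\right) - 40 = \frac{43}{60} \cdot 7 \left(-8\right) - 40 = \frac{301}{60} \left(-8\right) - 40 = - \frac{602}{15} - 40 = - \frac{1202}{15}$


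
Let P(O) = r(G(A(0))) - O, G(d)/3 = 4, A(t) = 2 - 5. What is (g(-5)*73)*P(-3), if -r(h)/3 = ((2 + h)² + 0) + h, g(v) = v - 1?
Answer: 271998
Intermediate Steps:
g(v) = -1 + v
A(t) = -3
G(d) = 12 (G(d) = 3*4 = 12)
r(h) = -3*h - 3*(2 + h)² (r(h) = -3*(((2 + h)² + 0) + h) = -3*((2 + h)² + h) = -3*(h + (2 + h)²) = -3*h - 3*(2 + h)²)
P(O) = -624 - O (P(O) = (-3*12 - 3*(2 + 12)²) - O = (-36 - 3*14²) - O = (-36 - 3*196) - O = (-36 - 588) - O = -624 - O)
(g(-5)*73)*P(-3) = ((-1 - 5)*73)*(-624 - 1*(-3)) = (-6*73)*(-624 + 3) = -438*(-621) = 271998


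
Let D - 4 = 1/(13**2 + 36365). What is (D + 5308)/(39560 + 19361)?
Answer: 194068609/2152619814 ≈ 0.090155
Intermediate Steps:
D = 146137/36534 (D = 4 + 1/(13**2 + 36365) = 4 + 1/(169 + 36365) = 4 + 1/36534 = 146137/36534 ≈ 4.0000)
(D + 5308)/(39560 + 19361) = (146137/36534 + 5308)/(39560 + 19361) = (194068609/36534)/58921 = (194068609/36534)*(1/58921) = 194068609/2152619814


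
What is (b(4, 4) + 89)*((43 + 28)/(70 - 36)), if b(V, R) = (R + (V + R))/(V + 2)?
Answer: 6461/34 ≈ 190.03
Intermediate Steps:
b(V, R) = (V + 2*R)/(2 + V) (b(V, R) = (R + (R + V))/(2 + V) = (V + 2*R)/(2 + V))
(b(4, 4) + 89)*((43 + 28)/(70 - 36)) = ((4 + 2*4)/(2 + 4) + 89)*((43 + 28)/(70 - 36)) = ((4 + 8)/6 + 89)*(71/34) = ((⅙)*12 + 89)*(71*(1/34)) = (2 + 89)*(71/34) = 91*(71/34) = 6461/34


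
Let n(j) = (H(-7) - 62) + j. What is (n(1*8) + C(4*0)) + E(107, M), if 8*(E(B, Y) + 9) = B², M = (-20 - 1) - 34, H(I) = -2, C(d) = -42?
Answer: 10593/8 ≈ 1324.1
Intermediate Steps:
M = -55 (M = -21 - 34 = -55)
n(j) = -64 + j (n(j) = (-2 - 62) + j = -64 + j)
E(B, Y) = -9 + B²/8
(n(1*8) + C(4*0)) + E(107, M) = ((-64 + 1*8) - 42) + (-9 + (⅛)*107²) = ((-64 + 8) - 42) + (-9 + (⅛)*11449) = (-56 - 42) + (-9 + 11449/8) = -98 + 11377/8 = 10593/8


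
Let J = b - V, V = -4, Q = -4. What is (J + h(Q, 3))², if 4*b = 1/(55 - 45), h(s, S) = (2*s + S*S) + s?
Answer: 1681/1600 ≈ 1.0506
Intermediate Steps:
h(s, S) = S² + 3*s (h(s, S) = (2*s + S²) + s = (S² + 2*s) + s = S² + 3*s)
b = 1/40 (b = 1/(4*(55 - 45)) = (¼)/10 = (¼)*(⅒) = 1/40 ≈ 0.025000)
J = 161/40 (J = 1/40 - 1*(-4) = 1/40 + 4 = 161/40 ≈ 4.0250)
(J + h(Q, 3))² = (161/40 + (3² + 3*(-4)))² = (161/40 + (9 - 12))² = (161/40 - 3)² = (41/40)² = 1681/1600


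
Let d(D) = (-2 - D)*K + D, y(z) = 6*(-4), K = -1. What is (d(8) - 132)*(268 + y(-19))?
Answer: -27816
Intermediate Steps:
y(z) = -24
d(D) = 2 + 2*D (d(D) = (-2 - D)*(-1) + D = (2 + D) + D = 2 + 2*D)
(d(8) - 132)*(268 + y(-19)) = ((2 + 2*8) - 132)*(268 - 24) = ((2 + 16) - 132)*244 = (18 - 132)*244 = -114*244 = -27816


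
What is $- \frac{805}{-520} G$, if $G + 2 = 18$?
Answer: $\frac{322}{13} \approx 24.769$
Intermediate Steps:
$G = 16$ ($G = -2 + 18 = 16$)
$- \frac{805}{-520} G = - \frac{805}{-520} \cdot 16 = \left(-805\right) \left(- \frac{1}{520}\right) 16 = \frac{161}{104} \cdot 16 = \frac{322}{13}$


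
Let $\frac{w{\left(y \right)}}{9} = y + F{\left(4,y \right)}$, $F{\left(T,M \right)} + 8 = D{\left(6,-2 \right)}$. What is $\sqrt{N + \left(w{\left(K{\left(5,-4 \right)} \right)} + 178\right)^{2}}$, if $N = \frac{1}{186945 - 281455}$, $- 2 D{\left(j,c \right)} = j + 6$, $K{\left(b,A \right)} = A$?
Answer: $\frac{\sqrt{2286627771090}}{94510} \approx 16.0$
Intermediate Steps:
$D{\left(j,c \right)} = -3 - \frac{j}{2}$ ($D{\left(j,c \right)} = - \frac{j + 6}{2} = - \frac{6 + j}{2} = -3 - \frac{j}{2}$)
$F{\left(T,M \right)} = -14$ ($F{\left(T,M \right)} = -8 - 6 = -14$)
$w{\left(y \right)} = -126 + 9 y$ ($w{\left(y \right)} = 9 \left(y - 14\right) = 9 \left(-14 + y\right) = -126 + 9 y$)
$N = - \frac{1}{94510}$ ($N = \frac{1}{-94510} = - \frac{1}{94510} \approx -1.0581 \cdot 10^{-5}$)
$\sqrt{N + \left(w{\left(K{\left(5,-4 \right)} \right)} + 178\right)^{2}} = \sqrt{- \frac{1}{94510} + \left(\left(-126 + 9 \left(-4\right)\right) + 178\right)^{2}} = \sqrt{- \frac{1}{94510} + \left(\left(-126 - 36\right) + 178\right)^{2}} = \sqrt{- \frac{1}{94510} + \left(-162 + 178\right)^{2}} = \sqrt{- \frac{1}{94510} + 16^{2}} = \sqrt{- \frac{1}{94510} + 256} = \sqrt{\frac{24194559}{94510}} = \frac{\sqrt{2286627771090}}{94510}$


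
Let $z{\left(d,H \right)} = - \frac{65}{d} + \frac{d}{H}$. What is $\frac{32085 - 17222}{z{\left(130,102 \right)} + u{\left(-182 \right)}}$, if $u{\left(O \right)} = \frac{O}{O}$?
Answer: $\frac{1516026}{181} \approx 8375.8$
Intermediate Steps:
$u{\left(O \right)} = 1$
$\frac{32085 - 17222}{z{\left(130,102 \right)} + u{\left(-182 \right)}} = \frac{32085 - 17222}{\left(- \frac{65}{130} + \frac{130}{102}\right) + 1} = \frac{14863}{\left(\left(-65\right) \frac{1}{130} + 130 \cdot \frac{1}{102}\right) + 1} = \frac{14863}{\left(- \frac{1}{2} + \frac{65}{51}\right) + 1} = \frac{14863}{\frac{79}{102} + 1} = \frac{14863}{\frac{181}{102}} = 14863 \cdot \frac{102}{181} = \frac{1516026}{181}$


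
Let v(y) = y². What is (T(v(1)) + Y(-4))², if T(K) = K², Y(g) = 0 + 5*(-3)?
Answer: 196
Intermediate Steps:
Y(g) = -15 (Y(g) = 0 - 15 = -15)
(T(v(1)) + Y(-4))² = ((1²)² - 15)² = (1² - 15)² = (1 - 15)² = (-14)² = 196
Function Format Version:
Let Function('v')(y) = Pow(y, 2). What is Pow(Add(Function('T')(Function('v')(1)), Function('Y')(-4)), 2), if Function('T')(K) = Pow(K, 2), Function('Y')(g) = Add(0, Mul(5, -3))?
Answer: 196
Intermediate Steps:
Function('Y')(g) = -15 (Function('Y')(g) = Add(0, -15) = -15)
Pow(Add(Function('T')(Function('v')(1)), Function('Y')(-4)), 2) = Pow(Add(Pow(Pow(1, 2), 2), -15), 2) = Pow(Add(Pow(1, 2), -15), 2) = Pow(Add(1, -15), 2) = Pow(-14, 2) = 196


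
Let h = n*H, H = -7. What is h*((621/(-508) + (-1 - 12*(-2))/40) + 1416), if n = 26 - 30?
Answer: 50329937/1270 ≈ 39630.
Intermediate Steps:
n = -4
h = 28 (h = -4*(-7) = 28)
h*((621/(-508) + (-1 - 12*(-2))/40) + 1416) = 28*((621/(-508) + (-1 - 12*(-2))/40) + 1416) = 28*((621*(-1/508) + (-1 + 24)*(1/40)) + 1416) = 28*((-621/508 + 23*(1/40)) + 1416) = 28*((-621/508 + 23/40) + 1416) = 28*(-3289/5080 + 1416) = 28*(7189991/5080) = 50329937/1270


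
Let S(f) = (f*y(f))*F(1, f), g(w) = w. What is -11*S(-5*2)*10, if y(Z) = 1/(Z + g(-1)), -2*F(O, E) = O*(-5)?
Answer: -250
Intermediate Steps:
F(O, E) = 5*O/2 (F(O, E) = -O*(-5)/2 = -(-5)*O/2 = 5*O/2)
y(Z) = 1/(-1 + Z) (y(Z) = 1/(Z - 1) = 1/(-1 + Z))
S(f) = 5*f/(2*(-1 + f)) (S(f) = (f/(-1 + f))*((5/2)*1) = (f/(-1 + f))*(5/2) = 5*f/(2*(-1 + f)))
-11*S(-5*2)*10 = -55*(-5*2)/(2*(-1 - 5*2))*10 = -55*(-10)/(2*(-1 - 10))*10 = -55*(-10)/(2*(-11))*10 = -55*(-10)*(-1)/(2*11)*10 = -11*25/11*10 = -25*10 = -250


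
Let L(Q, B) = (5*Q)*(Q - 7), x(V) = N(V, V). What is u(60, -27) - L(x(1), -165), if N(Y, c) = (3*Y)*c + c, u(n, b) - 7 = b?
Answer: 40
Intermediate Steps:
u(n, b) = 7 + b
N(Y, c) = c + 3*Y*c (N(Y, c) = 3*Y*c + c = c + 3*Y*c)
x(V) = V*(1 + 3*V)
L(Q, B) = 5*Q*(-7 + Q) (L(Q, B) = (5*Q)*(-7 + Q) = 5*Q*(-7 + Q))
u(60, -27) - L(x(1), -165) = (7 - 27) - 5*1*(1 + 3*1)*(-7 + 1*(1 + 3*1)) = -20 - 5*1*(1 + 3)*(-7 + 1*(1 + 3)) = -20 - 5*1*4*(-7 + 1*4) = -20 - 5*4*(-7 + 4) = -20 - 5*4*(-3) = -20 - 1*(-60) = -20 + 60 = 40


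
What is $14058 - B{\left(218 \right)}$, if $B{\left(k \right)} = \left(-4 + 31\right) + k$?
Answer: $13813$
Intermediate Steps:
$B{\left(k \right)} = 27 + k$
$14058 - B{\left(218 \right)} = 14058 - \left(27 + 218\right) = 14058 - 245 = 13813$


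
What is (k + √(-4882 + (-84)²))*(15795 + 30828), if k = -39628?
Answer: -1847576244 + 46623*√2174 ≈ -1.8454e+9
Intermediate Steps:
(k + √(-4882 + (-84)²))*(15795 + 30828) = (-39628 + √(-4882 + (-84)²))*(15795 + 30828) = (-39628 + √(-4882 + 7056))*46623 = (-39628 + √2174)*46623 = -1847576244 + 46623*√2174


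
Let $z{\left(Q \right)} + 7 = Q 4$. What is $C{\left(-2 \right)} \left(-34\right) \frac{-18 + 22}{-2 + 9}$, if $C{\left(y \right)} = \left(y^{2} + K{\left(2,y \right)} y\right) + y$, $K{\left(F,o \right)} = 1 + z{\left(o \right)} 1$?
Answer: $- \frac{4080}{7} \approx -582.86$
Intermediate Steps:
$z{\left(Q \right)} = -7 + 4 Q$ ($z{\left(Q \right)} = -7 + Q 4 = -7 + 4 Q$)
$K{\left(F,o \right)} = -6 + 4 o$ ($K{\left(F,o \right)} = 1 + \left(-7 + 4 o\right) 1 = 1 + \left(-7 + 4 o\right) = -6 + 4 o$)
$C{\left(y \right)} = y + y^{2} + y \left(-6 + 4 y\right)$ ($C{\left(y \right)} = \left(y^{2} + \left(-6 + 4 y\right) y\right) + y = \left(y^{2} + y \left(-6 + 4 y\right)\right) + y = y + y^{2} + y \left(-6 + 4 y\right)$)
$C{\left(-2 \right)} \left(-34\right) \frac{-18 + 22}{-2 + 9} = 5 \left(-2\right) \left(-1 - 2\right) \left(-34\right) \frac{-18 + 22}{-2 + 9} = 5 \left(-2\right) \left(-3\right) \left(-34\right) \frac{4}{7} = 30 \left(-34\right) 4 \cdot \frac{1}{7} = \left(-1020\right) \frac{4}{7} = - \frac{4080}{7}$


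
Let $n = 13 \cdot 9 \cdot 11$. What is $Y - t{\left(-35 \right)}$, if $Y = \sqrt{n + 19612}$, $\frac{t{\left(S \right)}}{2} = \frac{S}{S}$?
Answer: $-2 + \sqrt{20899} \approx 142.56$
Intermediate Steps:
$t{\left(S \right)} = 2$ ($t{\left(S \right)} = 2 \frac{S}{S} = 2 \cdot 1 = 2$)
$n = 1287$ ($n = 117 \cdot 11 = 1287$)
$Y = \sqrt{20899}$ ($Y = \sqrt{1287 + 19612} = \sqrt{20899} \approx 144.56$)
$Y - t{\left(-35 \right)} = \sqrt{20899} - 2 = -2 + \sqrt{20899}$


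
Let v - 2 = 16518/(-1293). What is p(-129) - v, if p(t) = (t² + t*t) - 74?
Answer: 14317292/431 ≈ 33219.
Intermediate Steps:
v = -4644/431 (v = 2 + 16518/(-1293) = 2 + 16518*(-1/1293) = 2 - 5506/431 = -4644/431 ≈ -10.775)
p(t) = -74 + 2*t² (p(t) = (t² + t²) - 74 = 2*t² - 74 = -74 + 2*t²)
p(-129) - v = (-74 + 2*(-129)²) - 1*(-4644/431) = (-74 + 2*16641) + 4644/431 = (-74 + 33282) + 4644/431 = 33208 + 4644/431 = 14317292/431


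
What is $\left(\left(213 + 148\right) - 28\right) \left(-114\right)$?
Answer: $-37962$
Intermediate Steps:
$\left(\left(213 + 148\right) - 28\right) \left(-114\right) = \left(361 - 28\right) \left(-114\right) = 333 \left(-114\right) = -37962$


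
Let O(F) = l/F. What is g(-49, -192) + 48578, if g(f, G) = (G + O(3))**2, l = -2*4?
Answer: 778258/9 ≈ 86473.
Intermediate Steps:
l = -8
O(F) = -8/F
g(f, G) = (-8/3 + G)**2 (g(f, G) = (G - 8/3)**2 = (-8/3 + G)**2)
g(-49, -192) + 48578 = (-8 + 3*(-192))**2/9 + 48578 = (-8 - 576)**2/9 + 48578 = (1/9)*(-584)**2 + 48578 = (1/9)*341056 + 48578 = 341056/9 + 48578 = 778258/9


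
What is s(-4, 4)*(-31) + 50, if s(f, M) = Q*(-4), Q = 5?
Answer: 670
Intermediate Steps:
s(f, M) = -20 (s(f, M) = 5*(-4) = -20)
s(-4, 4)*(-31) + 50 = -20*(-31) + 50 = 620 + 50 = 670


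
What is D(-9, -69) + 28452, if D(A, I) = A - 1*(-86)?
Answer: 28529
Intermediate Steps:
D(A, I) = 86 + A (D(A, I) = A + 86 = 86 + A)
D(-9, -69) + 28452 = (86 - 9) + 28452 = 77 + 28452 = 28529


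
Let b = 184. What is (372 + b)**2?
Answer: 309136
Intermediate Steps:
(372 + b)**2 = (372 + 184)**2 = 556**2 = 309136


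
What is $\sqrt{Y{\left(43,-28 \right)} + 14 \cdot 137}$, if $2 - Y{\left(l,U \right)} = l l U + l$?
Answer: $3 \sqrt{5961} \approx 231.62$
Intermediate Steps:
$Y{\left(l,U \right)} = 2 - l - U l^{2}$ ($Y{\left(l,U \right)} = 2 - \left(l l U + l\right) = 2 - \left(l^{2} U + l\right) = 2 - \left(U l^{2} + l\right) = 2 - \left(l + U l^{2}\right) = 2 - l - U l^{2}$)
$\sqrt{Y{\left(43,-28 \right)} + 14 \cdot 137} = \sqrt{\left(2 - 43 - - 28 \cdot 43^{2}\right) + 14 \cdot 137} = \sqrt{\left(2 - 43 - \left(-28\right) 1849\right) + 1918} = \sqrt{\left(2 - 43 + 51772\right) + 1918} = \sqrt{51731 + 1918} = \sqrt{53649} = 3 \sqrt{5961}$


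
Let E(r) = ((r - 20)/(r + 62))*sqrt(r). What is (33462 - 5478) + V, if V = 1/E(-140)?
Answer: 27984 - 39*I*sqrt(35)/5600 ≈ 27984.0 - 0.041201*I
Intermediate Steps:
E(r) = sqrt(r)*(-20 + r)/(62 + r) (E(r) = ((-20 + r)/(62 + r))*sqrt(r) = sqrt(r)*(-20 + r)/(62 + r))
V = -39*I*sqrt(35)/5600 (V = 1/(sqrt(-140)*(-20 - 140)/(62 - 140)) = 1/((2*I*sqrt(35))*(-160)/(-78)) = 1/((2*I*sqrt(35))*(-1/78)*(-160)) = 1/(160*I*sqrt(35)/39) = -39*I*sqrt(35)/5600 ≈ -0.041201*I)
(33462 - 5478) + V = (33462 - 5478) - 39*I*sqrt(35)/5600 = 27984 - 39*I*sqrt(35)/5600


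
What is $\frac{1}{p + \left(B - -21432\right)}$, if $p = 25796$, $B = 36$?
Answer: $\frac{1}{47264} \approx 2.1158 \cdot 10^{-5}$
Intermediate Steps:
$\frac{1}{p + \left(B - -21432\right)} = \frac{1}{25796 + \left(36 - -21432\right)} = \frac{1}{25796 + \left(36 + 21432\right)} = \frac{1}{25796 + 21468} = \frac{1}{47264}$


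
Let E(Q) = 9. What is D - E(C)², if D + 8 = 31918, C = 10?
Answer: 31829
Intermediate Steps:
D = 31910 (D = -8 + 31918 = 31910)
D - E(C)² = 31910 - 1*9² = 31910 - 1*81 = 31910 - 81 = 31829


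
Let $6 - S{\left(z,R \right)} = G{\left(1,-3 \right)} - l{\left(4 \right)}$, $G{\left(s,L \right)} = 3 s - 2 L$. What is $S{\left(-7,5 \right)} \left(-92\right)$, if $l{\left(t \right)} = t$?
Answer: $-92$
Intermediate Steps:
$G{\left(s,L \right)} = - 2 L + 3 s$
$S{\left(z,R \right)} = 1$ ($S{\left(z,R \right)} = 6 - \left(\left(\left(-2\right) \left(-3\right) + 3 \cdot 1\right) - 4\right) = 6 - \left(\left(6 + 3\right) - 4\right) = 6 - \left(9 - 4\right) = 6 - 5 = 1$)
$S{\left(-7,5 \right)} \left(-92\right) = 1 \left(-92\right) = -92$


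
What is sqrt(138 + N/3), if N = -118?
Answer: 2*sqrt(222)/3 ≈ 9.9331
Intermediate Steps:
sqrt(138 + N/3) = sqrt(138 - 118/3) = sqrt(296/3) = 2*sqrt(222)/3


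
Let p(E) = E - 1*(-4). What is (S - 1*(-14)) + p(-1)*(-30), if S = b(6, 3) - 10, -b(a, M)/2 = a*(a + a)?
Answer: -230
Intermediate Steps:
b(a, M) = -4*a² (b(a, M) = -2*a*(a + a) = -2*a*2*a = -4*a²)
p(E) = 4 + E (p(E) = E + 4 = 4 + E)
S = -154 (S = -4*6² - 10 = -4*36 - 10 = -144 - 10 = -154)
(S - 1*(-14)) + p(-1)*(-30) = (-154 - 1*(-14)) + (4 - 1)*(-30) = (-154 + 14) + 3*(-30) = -140 - 90 = -230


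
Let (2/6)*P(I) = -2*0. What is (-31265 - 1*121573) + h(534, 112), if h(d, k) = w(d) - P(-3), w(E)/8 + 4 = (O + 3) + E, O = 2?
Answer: -148558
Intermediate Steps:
w(E) = 8 + 8*E (w(E) = -32 + 8*((2 + 3) + E) = -32 + 8*(5 + E) = -32 + (40 + 8*E) = 8 + 8*E)
P(I) = 0 (P(I) = 3*(-2*0) = 3*0 = 0)
h(d, k) = 8 + 8*d (h(d, k) = (8 + 8*d) - 1*0 = (8 + 8*d) + 0 = 8 + 8*d)
(-31265 - 1*121573) + h(534, 112) = (-31265 - 1*121573) + (8 + 8*534) = (-31265 - 121573) + (8 + 4272) = -152838 + 4280 = -148558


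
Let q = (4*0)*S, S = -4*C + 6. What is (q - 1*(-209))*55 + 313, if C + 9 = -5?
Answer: 11808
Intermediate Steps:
C = -14 (C = -9 - 5 = -14)
S = 62 (S = -4*(-14) + 6 = 56 + 6 = 62)
q = 0 (q = (4*0)*62 = 0*62 = 0)
(q - 1*(-209))*55 + 313 = (0 - 1*(-209))*55 + 313 = (0 + 209)*55 + 313 = 209*55 + 313 = 11495 + 313 = 11808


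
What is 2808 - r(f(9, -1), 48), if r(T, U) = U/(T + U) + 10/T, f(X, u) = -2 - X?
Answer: 1142698/407 ≈ 2807.6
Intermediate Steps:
r(T, U) = 10/T + U/(T + U)
2808 - r(f(9, -1), 48) = 2808 - (10*(-2 - 1*9) + 10*48 + (-2 - 1*9)*48)/((-2 - 1*9)*((-2 - 1*9) + 48)) = 2808 - (10*(-2 - 9) + 480 + (-2 - 9)*48)/((-2 - 9)*((-2 - 9) + 48)) = 2808 - (10*(-11) + 480 - 11*48)/((-11)*(-11 + 48)) = 2808 - (-1)*(-110 + 480 - 528)/(11*37) = 2808 - (-1)*(-158)/(11*37) = 2808 - 1*158/407 = 2808 - 158/407 = 1142698/407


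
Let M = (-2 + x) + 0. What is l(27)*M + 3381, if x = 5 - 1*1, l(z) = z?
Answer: 3435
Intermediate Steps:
x = 4 (x = 5 - 1 = 4)
M = 2 (M = (-2 + 4) + 0 = 2 + 0 = 2)
l(27)*M + 3381 = 27*2 + 3381 = 54 + 3381 = 3435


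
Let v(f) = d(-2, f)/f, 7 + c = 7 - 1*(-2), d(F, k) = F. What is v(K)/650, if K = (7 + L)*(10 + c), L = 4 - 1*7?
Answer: -1/15600 ≈ -6.4103e-5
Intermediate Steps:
L = -3 (L = 4 - 7 = -3)
c = 2 (c = -7 + (7 - 1*(-2)) = -7 + (7 + 2) = -7 + 9 = 2)
K = 48 (K = (7 - 3)*(10 + 2) = 4*12 = 48)
v(f) = -2/f
v(K)/650 = -2/48/650 = -2*1/48*(1/650) = -1/24*1/650 = -1/15600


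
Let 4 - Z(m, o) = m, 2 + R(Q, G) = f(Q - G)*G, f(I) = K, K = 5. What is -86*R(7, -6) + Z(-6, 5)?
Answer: 2762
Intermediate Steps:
f(I) = 5
R(Q, G) = -2 + 5*G
Z(m, o) = 4 - m
-86*R(7, -6) + Z(-6, 5) = -86*(-2 + 5*(-6)) + (4 - 1*(-6)) = -86*(-2 - 30) + (4 + 6) = -86*(-32) + 10 = 2752 + 10 = 2762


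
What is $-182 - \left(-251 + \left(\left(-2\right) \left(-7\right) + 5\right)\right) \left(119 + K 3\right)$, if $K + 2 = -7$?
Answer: $21162$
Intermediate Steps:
$K = -9$ ($K = -2 - 7 = -9$)
$-182 - \left(-251 + \left(\left(-2\right) \left(-7\right) + 5\right)\right) \left(119 + K 3\right) = -182 - \left(-251 + \left(\left(-2\right) \left(-7\right) + 5\right)\right) \left(119 - 27\right) = -182 - \left(-251 + \left(14 + 5\right)\right) \left(119 - 27\right) = -182 - \left(-251 + 19\right) 92 = -182 - \left(-232\right) 92 = -182 - -21344 = -182 + 21344 = 21162$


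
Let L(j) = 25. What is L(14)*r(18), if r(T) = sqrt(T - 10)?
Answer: 50*sqrt(2) ≈ 70.711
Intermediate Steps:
r(T) = sqrt(-10 + T)
L(14)*r(18) = 25*sqrt(-10 + 18) = 25*sqrt(8) = 25*(2*sqrt(2)) = 50*sqrt(2)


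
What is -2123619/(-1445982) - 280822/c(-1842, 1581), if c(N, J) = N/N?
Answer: -135353811195/481994 ≈ -2.8082e+5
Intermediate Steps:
c(N, J) = 1
-2123619/(-1445982) - 280822/c(-1842, 1581) = -2123619/(-1445982) - 280822/1 = -2123619*(-1/1445982) - 280822*1 = 707873/481994 - 280822 = -135353811195/481994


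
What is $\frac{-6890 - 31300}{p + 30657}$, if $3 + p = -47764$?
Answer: $\frac{3819}{1711} \approx 2.232$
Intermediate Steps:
$p = -47767$ ($p = -3 - 47764 = -47767$)
$\frac{-6890 - 31300}{p + 30657} = \frac{-6890 - 31300}{-47767 + 30657} = - \frac{38190}{-17110} = \left(-38190\right) \left(- \frac{1}{17110}\right) = \frac{3819}{1711}$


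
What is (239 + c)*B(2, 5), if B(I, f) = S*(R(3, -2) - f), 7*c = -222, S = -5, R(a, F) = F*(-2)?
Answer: 7255/7 ≈ 1036.4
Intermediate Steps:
R(a, F) = -2*F
c = -222/7 (c = (1/7)*(-222) = -222/7 ≈ -31.714)
B(I, f) = -20 + 5*f (B(I, f) = -5*(-2*(-2) - f) = -5*(4 - f) = -20 + 5*f)
(239 + c)*B(2, 5) = (239 - 222/7)*(-20 + 5*5) = 1451*(-20 + 25)/7 = (1451/7)*5 = 7255/7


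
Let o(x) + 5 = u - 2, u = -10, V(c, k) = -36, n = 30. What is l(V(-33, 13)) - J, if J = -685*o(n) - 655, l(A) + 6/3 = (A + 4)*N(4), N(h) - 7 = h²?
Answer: -11728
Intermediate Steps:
N(h) = 7 + h²
o(x) = -17 (o(x) = -5 + (-10 - 2) = -5 - 12 = -17)
l(A) = 90 + 23*A (l(A) = -2 + (A + 4)*(7 + 4²) = -2 + (4 + A)*(7 + 16) = -2 + (4 + A)*23 = -2 + (92 + 23*A) = 90 + 23*A)
J = 10990 (J = -685*(-17) - 655 = 11645 - 655 = 10990)
l(V(-33, 13)) - J = (90 + 23*(-36)) - 1*10990 = (90 - 828) - 10990 = -738 - 10990 = -11728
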